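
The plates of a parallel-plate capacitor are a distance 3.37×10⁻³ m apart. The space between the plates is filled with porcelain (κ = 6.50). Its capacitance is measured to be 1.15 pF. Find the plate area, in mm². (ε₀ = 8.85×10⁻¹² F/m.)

A ≈ 67.4 mm²

A = Cd/(κε₀) = 1.15×10⁻¹² × 3.37×10⁻³ / (6.50 × 8.85×10⁻¹²) = 6.74×10⁻⁵ m².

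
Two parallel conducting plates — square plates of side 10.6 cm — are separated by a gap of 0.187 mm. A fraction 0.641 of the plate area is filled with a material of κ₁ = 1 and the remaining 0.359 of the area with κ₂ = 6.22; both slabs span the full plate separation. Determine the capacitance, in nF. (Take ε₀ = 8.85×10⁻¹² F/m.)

C ≈ 1.53 nF

A = (10.6 cm)² = 1.12×10⁻² m².
Side-by-side slabs ⇒ two capacitors in parallel, each spanning the full gap.
C₁ = κ₁ε₀A₁/d = 1.00 × 8.85×10⁻¹² × 7.20×10⁻³ / 1.87×10⁻⁴ = 3.41×10⁻¹⁰ F.
C₂ = κ₂ε₀A₂/d = 6.22 × 8.85×10⁻¹² × 4.03×10⁻³ / 1.87×10⁻⁴ = 1.19×10⁻⁹ F.
C = C₁ + C₂ = 1.53×10⁻⁹ F.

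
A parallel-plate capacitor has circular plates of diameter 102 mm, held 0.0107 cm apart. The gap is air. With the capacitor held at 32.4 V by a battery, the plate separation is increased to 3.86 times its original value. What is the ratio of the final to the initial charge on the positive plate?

0.259

Battery connected ⇒ V is held fixed.
C₂ = 0.259 C₁ and Q = CV, so Q₂/Q₁ = C₂/C₁ = 0.259.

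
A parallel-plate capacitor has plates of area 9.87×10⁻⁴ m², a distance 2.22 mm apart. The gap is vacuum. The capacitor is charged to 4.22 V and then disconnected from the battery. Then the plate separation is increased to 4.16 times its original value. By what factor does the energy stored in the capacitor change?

4.16

Isolated ⇒ Q is held fixed.
C₂ = 0.240 C₁ and U = Q²/(2C), so U₂/U₁ = C₁/C₂ = 4.16.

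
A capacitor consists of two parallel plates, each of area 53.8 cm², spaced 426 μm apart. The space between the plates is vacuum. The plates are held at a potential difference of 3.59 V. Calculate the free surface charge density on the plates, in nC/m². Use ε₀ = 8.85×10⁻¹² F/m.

σ ≈ 74.6 nC/m²

A = 53.8 cm² = 5.38×10⁻³ m².
C = ε₀A/d = 8.85×10⁻¹² × 5.38×10⁻³ / 4.26×10⁻⁴ = 1.12×10⁻¹⁰ F.
σ = Q/A = CV/A = 1.12×10⁻¹⁰ × 3.59 / 5.38×10⁻³ = 7.46×10⁻⁸ C/m².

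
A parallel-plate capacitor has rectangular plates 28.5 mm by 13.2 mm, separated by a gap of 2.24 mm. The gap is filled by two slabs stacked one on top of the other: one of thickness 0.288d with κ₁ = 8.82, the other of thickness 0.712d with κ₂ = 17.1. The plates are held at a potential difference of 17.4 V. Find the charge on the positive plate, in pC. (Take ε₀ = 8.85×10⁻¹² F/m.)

Q ≈ 348 pC

A = 28.5 × 13.2 mm² = 3.76×10⁻⁴ m².
Stacked slabs ⇒ two capacitors in series, each with the full plate area.
C₁ = κ₁ε₀A/d₁ = 8.82 × 8.85×10⁻¹² × 3.76×10⁻⁴ / 6.45×10⁻⁴ = 4.55×10⁻¹¹ F.
C₂ = κ₂ε₀A/d₂ = 17.1 × 8.85×10⁻¹² × 3.76×10⁻⁴ / 1.59×10⁻³ = 3.57×10⁻¹¹ F.
C = (1/C₁ + 1/C₂)⁻¹ = 2.00×10⁻¹¹ F.
Q = CV = 2.00×10⁻¹¹ × 17.4 = 3.48×10⁻¹⁰ C.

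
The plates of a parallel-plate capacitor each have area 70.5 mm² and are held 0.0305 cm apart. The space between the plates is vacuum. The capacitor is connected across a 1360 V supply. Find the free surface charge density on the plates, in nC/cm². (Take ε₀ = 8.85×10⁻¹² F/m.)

3.95 nC/cm²

A = 70.5 mm² = 7.05×10⁻⁵ m².
C = ε₀A/d = 8.85×10⁻¹² × 7.05×10⁻⁵ / 3.05×10⁻⁴ = 2.05×10⁻¹² F.
σ = Q/A = CV/A = 2.05×10⁻¹² × 1360 / 7.05×10⁻⁵ = 3.95×10⁻⁵ C/m².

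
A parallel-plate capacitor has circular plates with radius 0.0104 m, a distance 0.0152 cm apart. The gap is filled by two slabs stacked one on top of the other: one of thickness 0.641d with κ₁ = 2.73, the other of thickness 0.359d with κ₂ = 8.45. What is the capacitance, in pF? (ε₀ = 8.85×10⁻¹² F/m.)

A = π(0.0104 m)² = 3.40×10⁻⁴ m².
Stacked slabs ⇒ two capacitors in series, each with the full plate area.
C₁ = κ₁ε₀A/d₁ = 2.73 × 8.85×10⁻¹² × 3.40×10⁻⁴ / 9.74×10⁻⁵ = 8.43×10⁻¹¹ F.
C₂ = κ₂ε₀A/d₂ = 8.45 × 8.85×10⁻¹² × 3.40×10⁻⁴ / 5.46×10⁻⁵ = 4.66×10⁻¹⁰ F.
C = (1/C₁ + 1/C₂)⁻¹ = 7.13×10⁻¹¹ F.

C ≈ 71.3 pF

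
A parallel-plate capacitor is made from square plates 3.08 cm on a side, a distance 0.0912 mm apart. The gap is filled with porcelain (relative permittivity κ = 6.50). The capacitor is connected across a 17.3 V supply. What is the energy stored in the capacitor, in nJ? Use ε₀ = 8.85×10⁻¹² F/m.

89.5 nJ

A = (3.08 cm)² = 9.49×10⁻⁴ m².
C = κε₀A/d = 6.50 × 8.85×10⁻¹² × 9.49×10⁻⁴ / 9.12×10⁻⁵ = 5.98×10⁻¹⁰ F.
U = ½CV² = ½ × 5.98×10⁻¹⁰ × (17.3)² = 8.95×10⁻⁸ J.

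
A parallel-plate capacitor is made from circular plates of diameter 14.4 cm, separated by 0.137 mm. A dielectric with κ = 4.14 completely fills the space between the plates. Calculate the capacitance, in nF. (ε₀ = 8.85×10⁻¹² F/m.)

A = π(14.4/2 cm)² = 1.63×10⁻² m².
C = κε₀A/d = 4.14 × 8.85×10⁻¹² × 1.63×10⁻² / 1.37×10⁻⁴ = 4.36×10⁻⁹ F.

4.36 nF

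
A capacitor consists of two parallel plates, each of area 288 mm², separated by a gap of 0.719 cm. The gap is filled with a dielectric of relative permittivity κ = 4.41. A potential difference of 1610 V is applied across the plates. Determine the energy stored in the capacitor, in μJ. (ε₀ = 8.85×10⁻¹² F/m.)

2.03 μJ

A = 288 mm² = 2.88×10⁻⁴ m².
C = κε₀A/d = 4.41 × 8.85×10⁻¹² × 2.88×10⁻⁴ / 7.19×10⁻³ = 1.56×10⁻¹² F.
U = ½CV² = ½ × 1.56×10⁻¹² × (1610)² = 2.03×10⁻⁶ J.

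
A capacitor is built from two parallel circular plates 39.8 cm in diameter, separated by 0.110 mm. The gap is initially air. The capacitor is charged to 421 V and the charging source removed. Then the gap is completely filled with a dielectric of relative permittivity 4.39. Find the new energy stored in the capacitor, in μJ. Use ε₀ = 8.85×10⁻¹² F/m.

A = π(39.8/2 cm)² = 0.124 m².
Initially C₁ = ε₀A/d = 8.85×10⁻¹² × 0.124 / 1.10×10⁻⁴ = 1.00×10⁻⁸ F.
U₁ = 8.87×10⁻⁴ J.
Isolated ⇒ Q is held fixed. C₂ = 4.39 C₁ and U = Q²/(2C), so U₂/U₁ = C₁/C₂ = 0.228.
U₂ = 0.228 × 8.87×10⁻⁴ = 2.02×10⁻⁴ J.

U ≈ 202 μJ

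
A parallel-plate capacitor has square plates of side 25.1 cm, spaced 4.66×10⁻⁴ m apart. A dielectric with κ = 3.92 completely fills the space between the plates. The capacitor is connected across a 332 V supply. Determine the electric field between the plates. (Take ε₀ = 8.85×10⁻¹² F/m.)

E ≈ 0.712 MV/m

E = V/d = 332 / 4.66×10⁻⁴ = 7.12×10⁵ V/m.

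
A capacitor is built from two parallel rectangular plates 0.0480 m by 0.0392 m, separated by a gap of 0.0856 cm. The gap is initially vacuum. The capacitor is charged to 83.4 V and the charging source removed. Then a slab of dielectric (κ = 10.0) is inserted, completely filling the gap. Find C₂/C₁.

10.0

C = κε₀A/d scales with κ, so C₂/C₁ = κ = 10.0.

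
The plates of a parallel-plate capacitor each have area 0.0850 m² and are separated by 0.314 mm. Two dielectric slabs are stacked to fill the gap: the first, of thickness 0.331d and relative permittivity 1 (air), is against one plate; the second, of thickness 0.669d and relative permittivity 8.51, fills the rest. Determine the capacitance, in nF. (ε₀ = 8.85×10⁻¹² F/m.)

5.85 nF

Stacked slabs ⇒ two capacitors in series, each with the full plate area.
C₁ = κ₁ε₀A/d₁ = 1.00 × 8.85×10⁻¹² × 8.50×10⁻² / 1.04×10⁻⁴ = 7.24×10⁻⁹ F.
C₂ = κ₂ε₀A/d₂ = 8.51 × 8.85×10⁻¹² × 8.50×10⁻² / 2.10×10⁻⁴ = 3.05×10⁻⁸ F.
C = (1/C₁ + 1/C₂)⁻¹ = 5.85×10⁻⁹ F.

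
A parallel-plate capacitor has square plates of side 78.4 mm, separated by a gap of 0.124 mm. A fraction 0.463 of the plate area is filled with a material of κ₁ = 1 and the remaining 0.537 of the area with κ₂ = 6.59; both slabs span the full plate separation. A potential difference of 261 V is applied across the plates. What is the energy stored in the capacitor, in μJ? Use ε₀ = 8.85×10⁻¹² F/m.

59.8 μJ

A = (78.4 mm)² = 6.15×10⁻³ m².
Side-by-side slabs ⇒ two capacitors in parallel, each spanning the full gap.
C₁ = κ₁ε₀A₁/d = 1.00 × 8.85×10⁻¹² × 2.85×10⁻³ / 1.24×10⁻⁴ = 2.03×10⁻¹⁰ F.
C₂ = κ₂ε₀A₂/d = 6.59 × 8.85×10⁻¹² × 3.30×10⁻³ / 1.24×10⁻⁴ = 1.55×10⁻⁹ F.
C = C₁ + C₂ = 1.76×10⁻⁹ F.
U = ½CV² = ½ × 1.76×10⁻⁹ × (261)² = 5.98×10⁻⁵ J.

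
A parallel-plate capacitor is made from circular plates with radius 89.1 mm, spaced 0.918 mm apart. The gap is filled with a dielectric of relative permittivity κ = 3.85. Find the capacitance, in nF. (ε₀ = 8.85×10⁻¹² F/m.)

0.926 nF

A = π(89.1 mm)² = 2.49×10⁻² m².
C = κε₀A/d = 3.85 × 8.85×10⁻¹² × 2.49×10⁻² / 9.18×10⁻⁴ = 9.26×10⁻¹⁰ F.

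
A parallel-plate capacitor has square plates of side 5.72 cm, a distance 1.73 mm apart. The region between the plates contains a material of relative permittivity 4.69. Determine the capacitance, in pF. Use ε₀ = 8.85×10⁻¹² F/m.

C ≈ 78.5 pF

A = (5.72 cm)² = 3.27×10⁻³ m².
C = κε₀A/d = 4.69 × 8.85×10⁻¹² × 3.27×10⁻³ / 1.73×10⁻³ = 7.85×10⁻¹¹ F.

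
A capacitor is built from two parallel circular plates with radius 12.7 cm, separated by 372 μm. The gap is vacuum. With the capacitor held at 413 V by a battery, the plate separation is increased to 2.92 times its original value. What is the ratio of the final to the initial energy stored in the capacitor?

Battery connected ⇒ V is held fixed.
C₂ = 0.342 C₁ and U = ½CV², so U₂/U₁ = C₂/C₁ = 0.342.

U₂/U₁ ≈ 0.342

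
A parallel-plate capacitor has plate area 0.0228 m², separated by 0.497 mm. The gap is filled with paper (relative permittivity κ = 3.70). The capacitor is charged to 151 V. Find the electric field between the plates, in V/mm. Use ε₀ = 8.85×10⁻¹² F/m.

E ≈ 304 V/mm

E = V/d = 151 / 4.97×10⁻⁴ = 3.04×10⁵ V/m.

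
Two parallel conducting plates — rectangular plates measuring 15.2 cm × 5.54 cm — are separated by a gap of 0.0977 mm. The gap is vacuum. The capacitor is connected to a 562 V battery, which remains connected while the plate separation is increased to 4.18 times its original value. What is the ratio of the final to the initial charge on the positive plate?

Battery connected ⇒ V is held fixed.
C₂ = 0.239 C₁ and Q = CV, so Q₂/Q₁ = C₂/C₁ = 0.239.

Q₂/Q₁ ≈ 0.239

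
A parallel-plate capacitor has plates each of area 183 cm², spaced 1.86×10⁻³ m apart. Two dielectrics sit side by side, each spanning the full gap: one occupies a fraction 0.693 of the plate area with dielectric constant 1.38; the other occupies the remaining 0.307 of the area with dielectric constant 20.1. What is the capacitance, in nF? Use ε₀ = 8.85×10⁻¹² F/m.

C ≈ 0.621 nF

A = 183 cm² = 1.83×10⁻² m².
Side-by-side slabs ⇒ two capacitors in parallel, each spanning the full gap.
C₁ = κ₁ε₀A₁/d = 1.38 × 8.85×10⁻¹² × 1.27×10⁻² / 1.86×10⁻³ = 8.33×10⁻¹¹ F.
C₂ = κ₂ε₀A₂/d = 20.1 × 8.85×10⁻¹² × 5.62×10⁻³ / 1.86×10⁻³ = 5.37×10⁻¹⁰ F.
C = C₁ + C₂ = 6.21×10⁻¹⁰ F.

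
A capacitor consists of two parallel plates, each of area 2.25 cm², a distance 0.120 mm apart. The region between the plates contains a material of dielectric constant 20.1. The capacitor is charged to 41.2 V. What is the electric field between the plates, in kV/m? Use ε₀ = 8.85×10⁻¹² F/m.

343 kV/m

E = V/d = 41.2 / 1.20×10⁻⁴ = 3.43×10⁵ V/m.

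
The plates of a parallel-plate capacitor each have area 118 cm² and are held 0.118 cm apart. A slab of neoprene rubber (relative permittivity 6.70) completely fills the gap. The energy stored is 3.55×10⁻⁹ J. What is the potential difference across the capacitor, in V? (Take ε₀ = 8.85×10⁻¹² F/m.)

A = 118 cm² = 1.18×10⁻² m².
C = κε₀A/d = 6.70 × 8.85×10⁻¹² × 1.18×10⁻² / 1.18×10⁻³ = 5.93×10⁻¹⁰ F.
V = √(2U/C) = √(2 × 3.55×10⁻⁹ / 5.93×10⁻¹⁰) = 3.46 V.

3.46 V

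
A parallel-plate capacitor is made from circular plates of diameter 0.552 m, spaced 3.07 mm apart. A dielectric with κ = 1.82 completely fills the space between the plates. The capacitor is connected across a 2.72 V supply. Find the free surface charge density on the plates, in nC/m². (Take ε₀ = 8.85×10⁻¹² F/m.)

14.3 nC/m²

A = π(0.552/2 m)² = 0.239 m².
C = κε₀A/d = 1.82 × 8.85×10⁻¹² × 0.239 / 3.07×10⁻³ = 1.26×10⁻⁹ F.
σ = Q/A = CV/A = 1.26×10⁻⁹ × 2.72 / 0.239 = 1.43×10⁻⁸ C/m².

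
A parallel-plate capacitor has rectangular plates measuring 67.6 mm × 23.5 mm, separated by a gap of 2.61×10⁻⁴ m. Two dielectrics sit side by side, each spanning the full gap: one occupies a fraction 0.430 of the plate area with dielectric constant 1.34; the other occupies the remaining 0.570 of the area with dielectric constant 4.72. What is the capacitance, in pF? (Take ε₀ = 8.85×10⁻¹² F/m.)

C ≈ 176 pF

A = 67.6 × 23.5 mm² = 1.59×10⁻³ m².
Side-by-side slabs ⇒ two capacitors in parallel, each spanning the full gap.
C₁ = κ₁ε₀A₁/d = 1.34 × 8.85×10⁻¹² × 6.83×10⁻⁴ / 2.61×10⁻⁴ = 3.10×10⁻¹¹ F.
C₂ = κ₂ε₀A₂/d = 4.72 × 8.85×10⁻¹² × 9.06×10⁻⁴ / 2.61×10⁻⁴ = 1.45×10⁻¹⁰ F.
C = C₁ + C₂ = 1.76×10⁻¹⁰ F.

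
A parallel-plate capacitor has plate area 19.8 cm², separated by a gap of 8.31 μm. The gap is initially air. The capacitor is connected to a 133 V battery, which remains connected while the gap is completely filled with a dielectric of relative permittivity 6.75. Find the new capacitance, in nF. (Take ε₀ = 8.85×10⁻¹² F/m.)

A = 19.8 cm² = 1.98×10⁻³ m².
Initially C₁ = ε₀A/d = 8.85×10⁻¹² × 1.98×10⁻³ / 8.31×10⁻⁶ = 2.11×10⁻⁹ F.
C = κε₀A/d scales with κ, so C₂/C₁ = κ = 6.75.
C₂ = 6.75 × 2.11×10⁻⁹ = 1.42×10⁻⁸ F.

14.2 nF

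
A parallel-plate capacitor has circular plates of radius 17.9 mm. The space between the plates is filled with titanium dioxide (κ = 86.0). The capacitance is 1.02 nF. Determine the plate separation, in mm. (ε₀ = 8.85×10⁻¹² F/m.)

A = π(17.9 mm)² = 1.01×10⁻³ m².
d = κε₀A/C = 86.0 × 8.85×10⁻¹² × 1.01×10⁻³ / 1.02×10⁻⁹ = 7.51×10⁻⁴ m.

0.751 mm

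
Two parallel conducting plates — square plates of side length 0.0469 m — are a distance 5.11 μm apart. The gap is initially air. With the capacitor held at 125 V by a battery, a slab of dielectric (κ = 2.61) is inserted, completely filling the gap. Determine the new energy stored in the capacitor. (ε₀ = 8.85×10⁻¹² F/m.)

77.7 μJ

A = (0.0469 m)² = 2.20×10⁻³ m².
Initially C₁ = ε₀A/d = 8.85×10⁻¹² × 2.20×10⁻³ / 5.11×10⁻⁶ = 3.81×10⁻⁹ F.
U₁ = 2.98×10⁻⁵ J.
Battery connected ⇒ V is held fixed. C₂ = 2.61 C₁ and U = ½CV², so U₂/U₁ = C₂/C₁ = 2.61.
U₂ = 2.61 × 2.98×10⁻⁵ = 7.77×10⁻⁵ J.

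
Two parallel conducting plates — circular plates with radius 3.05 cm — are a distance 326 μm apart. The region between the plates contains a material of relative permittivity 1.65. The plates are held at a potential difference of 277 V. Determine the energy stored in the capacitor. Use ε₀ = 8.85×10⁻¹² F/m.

U ≈ 5.02 μJ

A = π(3.05 cm)² = 2.92×10⁻³ m².
C = κε₀A/d = 1.65 × 8.85×10⁻¹² × 2.92×10⁻³ / 3.26×10⁻⁴ = 1.31×10⁻¹⁰ F.
U = ½CV² = ½ × 1.31×10⁻¹⁰ × (277)² = 5.02×10⁻⁶ J.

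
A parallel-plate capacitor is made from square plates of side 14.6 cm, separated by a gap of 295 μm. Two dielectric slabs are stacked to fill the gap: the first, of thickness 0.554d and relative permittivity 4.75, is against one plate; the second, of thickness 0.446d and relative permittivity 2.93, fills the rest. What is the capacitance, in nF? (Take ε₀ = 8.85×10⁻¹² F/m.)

A = (14.6 cm)² = 2.13×10⁻² m².
Stacked slabs ⇒ two capacitors in series, each with the full plate area.
C₁ = κ₁ε₀A/d₁ = 4.75 × 8.85×10⁻¹² × 2.13×10⁻² / 1.63×10⁻⁴ = 5.48×10⁻⁹ F.
C₂ = κ₂ε₀A/d₂ = 2.93 × 8.85×10⁻¹² × 2.13×10⁻² / 1.32×10⁻⁴ = 4.20×10⁻⁹ F.
C = (1/C₁ + 1/C₂)⁻¹ = 2.38×10⁻⁹ F.

C ≈ 2.38 nF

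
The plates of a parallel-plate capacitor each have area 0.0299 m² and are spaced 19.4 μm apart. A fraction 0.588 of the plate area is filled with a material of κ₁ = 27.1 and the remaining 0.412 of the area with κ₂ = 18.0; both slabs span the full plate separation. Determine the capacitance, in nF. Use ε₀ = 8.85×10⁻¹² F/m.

C ≈ 319 nF

Side-by-side slabs ⇒ two capacitors in parallel, each spanning the full gap.
C₁ = κ₁ε₀A₁/d = 27.1 × 8.85×10⁻¹² × 1.76×10⁻² / 1.94×10⁻⁵ = 2.17×10⁻⁷ F.
C₂ = κ₂ε₀A₂/d = 18.0 × 8.85×10⁻¹² × 1.23×10⁻² / 1.94×10⁻⁵ = 1.01×10⁻⁷ F.
C = C₁ + C₂ = 3.19×10⁻⁷ F.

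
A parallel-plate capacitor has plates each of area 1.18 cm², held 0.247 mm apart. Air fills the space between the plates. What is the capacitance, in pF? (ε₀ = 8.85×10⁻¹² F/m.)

C ≈ 4.23 pF

A = 1.18 cm² = 1.18×10⁻⁴ m².
C = ε₀A/d = 8.85×10⁻¹² × 1.18×10⁻⁴ / 2.47×10⁻⁴ = 4.23×10⁻¹² F.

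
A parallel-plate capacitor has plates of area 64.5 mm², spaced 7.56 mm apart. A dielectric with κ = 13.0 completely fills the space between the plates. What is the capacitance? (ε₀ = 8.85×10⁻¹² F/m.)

0.982 pF

A = 64.5 mm² = 6.45×10⁻⁵ m².
C = κε₀A/d = 13.0 × 8.85×10⁻¹² × 6.45×10⁻⁵ / 7.56×10⁻³ = 9.82×10⁻¹³ F.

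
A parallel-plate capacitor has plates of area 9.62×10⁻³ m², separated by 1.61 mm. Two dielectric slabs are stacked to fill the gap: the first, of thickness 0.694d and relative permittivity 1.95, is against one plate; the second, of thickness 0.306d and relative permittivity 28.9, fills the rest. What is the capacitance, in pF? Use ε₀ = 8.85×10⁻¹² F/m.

C ≈ 144 pF

Stacked slabs ⇒ two capacitors in series, each with the full plate area.
C₁ = κ₁ε₀A/d₁ = 1.95 × 8.85×10⁻¹² × 9.62×10⁻³ / 1.12×10⁻³ = 1.49×10⁻¹⁰ F.
C₂ = κ₂ε₀A/d₂ = 28.9 × 8.85×10⁻¹² × 9.62×10⁻³ / 4.93×10⁻⁴ = 4.99×10⁻⁹ F.
C = (1/C₁ + 1/C₂)⁻¹ = 1.44×10⁻¹⁰ F.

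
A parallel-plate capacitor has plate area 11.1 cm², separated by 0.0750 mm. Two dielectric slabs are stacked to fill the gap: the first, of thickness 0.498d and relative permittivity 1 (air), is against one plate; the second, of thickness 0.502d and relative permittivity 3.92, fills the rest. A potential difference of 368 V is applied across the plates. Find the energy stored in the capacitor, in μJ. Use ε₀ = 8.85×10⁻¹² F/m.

A = 11.1 cm² = 1.11×10⁻³ m².
Stacked slabs ⇒ two capacitors in series, each with the full plate area.
C₁ = κ₁ε₀A/d₁ = 1.00 × 8.85×10⁻¹² × 1.11×10⁻³ / 3.73×10⁻⁵ = 2.63×10⁻¹⁰ F.
C₂ = κ₂ε₀A/d₂ = 3.92 × 8.85×10⁻¹² × 1.11×10⁻³ / 3.76×10⁻⁵ = 1.02×10⁻⁹ F.
C = (1/C₁ + 1/C₂)⁻¹ = 2.09×10⁻¹⁰ F.
U = ½CV² = ½ × 2.09×10⁻¹⁰ × (368)² = 1.42×10⁻⁵ J.

U ≈ 14.2 μJ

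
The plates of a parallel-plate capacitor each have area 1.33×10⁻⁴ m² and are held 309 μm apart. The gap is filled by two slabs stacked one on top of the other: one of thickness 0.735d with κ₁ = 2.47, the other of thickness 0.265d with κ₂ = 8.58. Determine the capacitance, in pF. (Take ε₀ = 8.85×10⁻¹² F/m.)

Stacked slabs ⇒ two capacitors in series, each with the full plate area.
C₁ = κ₁ε₀A/d₁ = 2.47 × 8.85×10⁻¹² × 1.33×10⁻⁴ / 2.27×10⁻⁴ = 1.28×10⁻¹¹ F.
C₂ = κ₂ε₀A/d₂ = 8.58 × 8.85×10⁻¹² × 1.33×10⁻⁴ / 8.19×10⁻⁵ = 1.23×10⁻¹⁰ F.
C = (1/C₁ + 1/C₂)⁻¹ = 1.16×10⁻¹¹ F.

11.6 pF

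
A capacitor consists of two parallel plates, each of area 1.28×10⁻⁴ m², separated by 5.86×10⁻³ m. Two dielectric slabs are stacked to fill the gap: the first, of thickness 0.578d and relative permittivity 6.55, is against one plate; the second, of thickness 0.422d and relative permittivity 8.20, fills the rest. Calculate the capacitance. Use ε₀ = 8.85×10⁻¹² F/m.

C ≈ 1.38 pF

Stacked slabs ⇒ two capacitors in series, each with the full plate area.
C₁ = κ₁ε₀A/d₁ = 6.55 × 8.85×10⁻¹² × 1.28×10⁻⁴ / 3.39×10⁻³ = 2.19×10⁻¹² F.
C₂ = κ₂ε₀A/d₂ = 8.20 × 8.85×10⁻¹² × 1.28×10⁻⁴ / 2.47×10⁻³ = 3.76×10⁻¹² F.
C = (1/C₁ + 1/C₂)⁻¹ = 1.38×10⁻¹² F.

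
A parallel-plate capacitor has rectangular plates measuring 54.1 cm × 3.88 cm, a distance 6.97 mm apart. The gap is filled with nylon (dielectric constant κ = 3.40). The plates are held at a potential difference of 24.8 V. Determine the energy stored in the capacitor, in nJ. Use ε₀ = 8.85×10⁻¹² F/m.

A = 54.1 × 3.88 cm² = 2.10×10⁻² m².
C = κε₀A/d = 3.40 × 8.85×10⁻¹² × 2.10×10⁻² / 6.97×10⁻³ = 9.06×10⁻¹¹ F.
U = ½CV² = ½ × 9.06×10⁻¹¹ × (24.8)² = 2.79×10⁻⁸ J.

U ≈ 27.9 nJ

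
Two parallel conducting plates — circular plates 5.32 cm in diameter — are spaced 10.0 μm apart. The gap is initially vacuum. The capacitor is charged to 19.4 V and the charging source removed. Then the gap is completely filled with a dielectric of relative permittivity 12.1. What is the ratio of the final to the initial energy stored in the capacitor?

Isolated ⇒ Q is held fixed.
C₂ = 12.1 C₁ and U = Q²/(2C), so U₂/U₁ = C₁/C₂ = 0.0826.

U₂/U₁ ≈ 0.0826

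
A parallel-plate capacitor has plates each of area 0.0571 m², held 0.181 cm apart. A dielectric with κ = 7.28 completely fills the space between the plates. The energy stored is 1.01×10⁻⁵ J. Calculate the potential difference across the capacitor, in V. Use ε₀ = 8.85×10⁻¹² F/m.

99.7 V

C = κε₀A/d = 7.28 × 8.85×10⁻¹² × 5.71×10⁻² / 1.81×10⁻³ = 2.03×10⁻⁹ F.
V = √(2U/C) = √(2 × 1.01×10⁻⁵ / 2.03×10⁻⁹) = 99.7 V.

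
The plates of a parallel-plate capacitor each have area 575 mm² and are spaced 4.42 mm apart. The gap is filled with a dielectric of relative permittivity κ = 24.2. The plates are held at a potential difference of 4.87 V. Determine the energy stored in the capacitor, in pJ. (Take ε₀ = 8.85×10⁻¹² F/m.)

U ≈ 330 pJ

A = 575 mm² = 5.75×10⁻⁴ m².
C = κε₀A/d = 24.2 × 8.85×10⁻¹² × 5.75×10⁻⁴ / 4.42×10⁻³ = 2.79×10⁻¹¹ F.
U = ½CV² = ½ × 2.79×10⁻¹¹ × (4.87)² = 3.30×10⁻¹⁰ J.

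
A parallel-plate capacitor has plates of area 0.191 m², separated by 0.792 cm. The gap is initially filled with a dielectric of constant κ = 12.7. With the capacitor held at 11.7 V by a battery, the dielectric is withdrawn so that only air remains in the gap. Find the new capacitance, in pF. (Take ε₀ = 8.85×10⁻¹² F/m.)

Initially C₁ = κε₀A/d = 12.7 × 8.85×10⁻¹² × 0.191 / 7.92×10⁻³ = 2.71×10⁻⁹ F.
C = κε₀A/d scales with κ, so C₂/C₁ = 1/κ = 1/12.7 = 0.0787.
C₂ = 0.0787 × 2.71×10⁻⁹ = 2.13×10⁻¹⁰ F.

C ≈ 213 pF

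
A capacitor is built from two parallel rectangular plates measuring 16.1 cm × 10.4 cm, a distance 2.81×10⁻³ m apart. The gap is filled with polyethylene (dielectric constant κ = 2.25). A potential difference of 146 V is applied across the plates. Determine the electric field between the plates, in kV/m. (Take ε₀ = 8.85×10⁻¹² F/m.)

E ≈ 52.0 kV/m

E = V/d = 146 / 2.81×10⁻³ = 5.20×10⁴ V/m.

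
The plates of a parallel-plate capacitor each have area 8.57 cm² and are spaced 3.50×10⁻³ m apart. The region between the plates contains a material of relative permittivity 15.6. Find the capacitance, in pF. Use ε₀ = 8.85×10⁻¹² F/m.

A = 8.57 cm² = 8.57×10⁻⁴ m².
C = κε₀A/d = 15.6 × 8.85×10⁻¹² × 8.57×10⁻⁴ / 3.50×10⁻³ = 3.38×10⁻¹¹ F.

C ≈ 33.8 pF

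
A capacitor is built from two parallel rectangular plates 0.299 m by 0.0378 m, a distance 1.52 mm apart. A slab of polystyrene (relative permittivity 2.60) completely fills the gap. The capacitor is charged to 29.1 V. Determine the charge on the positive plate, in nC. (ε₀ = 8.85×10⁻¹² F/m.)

A = 0.299 × 0.0378 m² = 1.13×10⁻² m².
C = κε₀A/d = 2.60 × 8.85×10⁻¹² × 1.13×10⁻² / 1.52×10⁻³ = 1.71×10⁻¹⁰ F.
Q = CV = 1.71×10⁻¹⁰ × 29.1 = 4.98×10⁻⁹ C.

4.98 nC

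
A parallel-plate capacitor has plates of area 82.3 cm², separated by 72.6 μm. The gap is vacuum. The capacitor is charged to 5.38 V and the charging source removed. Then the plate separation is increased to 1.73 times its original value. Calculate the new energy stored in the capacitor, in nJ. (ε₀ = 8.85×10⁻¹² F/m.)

U ≈ 25.1 nJ

A = 82.3 cm² = 8.23×10⁻³ m².
Initially C₁ = ε₀A/d = 8.85×10⁻¹² × 8.23×10⁻³ / 7.26×10⁻⁵ = 1.00×10⁻⁹ F.
U₁ = 1.45×10⁻⁸ J.
Isolated ⇒ Q is held fixed. C₂ = 0.578 C₁ and U = Q²/(2C), so U₂/U₁ = C₁/C₂ = 1.73.
U₂ = 1.73 × 1.45×10⁻⁸ = 2.51×10⁻⁸ J.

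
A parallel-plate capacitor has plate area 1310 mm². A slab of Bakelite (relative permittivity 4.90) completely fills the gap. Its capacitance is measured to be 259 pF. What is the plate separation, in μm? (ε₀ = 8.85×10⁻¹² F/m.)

A = 1310 mm² = 1.31×10⁻³ m².
d = κε₀A/C = 4.90 × 8.85×10⁻¹² × 1.31×10⁻³ / 2.59×10⁻¹⁰ = 2.19×10⁻⁴ m.

d ≈ 219 μm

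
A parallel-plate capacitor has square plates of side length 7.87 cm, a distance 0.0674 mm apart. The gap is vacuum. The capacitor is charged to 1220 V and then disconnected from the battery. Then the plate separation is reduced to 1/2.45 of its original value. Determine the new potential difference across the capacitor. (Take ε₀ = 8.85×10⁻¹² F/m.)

V ≈ 498 V

A = (7.87 cm)² = 6.19×10⁻³ m².
Initially C₁ = ε₀A/d = 8.85×10⁻¹² × 6.19×10⁻³ / 6.74×10⁻⁵ = 8.13×10⁻¹⁰ F.
V₁ = 1.22×10³ V.
Isolated ⇒ Q is held fixed. C₂ = 2.45 C₁ and V = Q/C, so V₂/V₁ = C₁/C₂ = 0.408.
V₂ = 0.408 × 1.22×10³ = 4.98×10² V.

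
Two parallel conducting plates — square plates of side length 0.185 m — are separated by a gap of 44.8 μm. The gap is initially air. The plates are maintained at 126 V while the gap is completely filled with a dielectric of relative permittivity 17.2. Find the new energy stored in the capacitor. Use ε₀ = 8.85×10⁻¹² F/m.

U ≈ 0.923 mJ

A = (0.185 m)² = 3.42×10⁻² m².
Initially C₁ = ε₀A/d = 8.85×10⁻¹² × 3.42×10⁻² / 4.48×10⁻⁵ = 6.76×10⁻⁹ F.
U₁ = 5.37×10⁻⁵ J.
Battery connected ⇒ V is held fixed. C₂ = 17.2 C₁ and U = ½CV², so U₂/U₁ = C₂/C₁ = 17.2.
U₂ = 17.2 × 5.37×10⁻⁵ = 9.23×10⁻⁴ J.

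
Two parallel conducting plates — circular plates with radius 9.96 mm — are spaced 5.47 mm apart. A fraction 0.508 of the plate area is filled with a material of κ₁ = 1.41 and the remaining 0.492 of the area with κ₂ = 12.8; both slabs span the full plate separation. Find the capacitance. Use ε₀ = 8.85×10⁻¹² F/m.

A = π(9.96 mm)² = 3.12×10⁻⁴ m².
Side-by-side slabs ⇒ two capacitors in parallel, each spanning the full gap.
C₁ = κ₁ε₀A₁/d = 1.41 × 8.85×10⁻¹² × 1.58×10⁻⁴ / 5.47×10⁻³ = 3.61×10⁻¹³ F.
C₂ = κ₂ε₀A₂/d = 12.8 × 8.85×10⁻¹² × 1.53×10⁻⁴ / 5.47×10⁻³ = 3.18×10⁻¹² F.
C = C₁ + C₂ = 3.54×10⁻¹² F.

C ≈ 3.54 pF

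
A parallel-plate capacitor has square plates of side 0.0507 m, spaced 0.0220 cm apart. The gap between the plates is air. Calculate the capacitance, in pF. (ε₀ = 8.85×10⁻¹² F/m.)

A = (0.0507 m)² = 2.57×10⁻³ m².
C = ε₀A/d = 8.85×10⁻¹² × 2.57×10⁻³ / 2.20×10⁻⁴ = 1.03×10⁻¹⁰ F.

103 pF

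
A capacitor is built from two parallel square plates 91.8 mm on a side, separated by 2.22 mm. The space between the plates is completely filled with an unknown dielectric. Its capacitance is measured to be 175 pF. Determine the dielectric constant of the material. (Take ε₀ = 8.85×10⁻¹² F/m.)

κ ≈ 5.21

A = (91.8 mm)² = 8.43×10⁻³ m².
κ = Cd/(ε₀A) = 1.75×10⁻¹⁰ × 2.22×10⁻³ / (8.85×10⁻¹² × 8.43×10⁻³) = 5.21.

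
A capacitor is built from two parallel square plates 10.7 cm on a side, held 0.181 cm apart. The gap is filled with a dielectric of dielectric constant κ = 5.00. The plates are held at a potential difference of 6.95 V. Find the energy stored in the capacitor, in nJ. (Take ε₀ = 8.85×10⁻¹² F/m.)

6.76 nJ

A = (10.7 cm)² = 1.14×10⁻² m².
C = κε₀A/d = 5.00 × 8.85×10⁻¹² × 1.14×10⁻² / 1.81×10⁻³ = 2.80×10⁻¹⁰ F.
U = ½CV² = ½ × 2.80×10⁻¹⁰ × (6.95)² = 6.76×10⁻⁹ J.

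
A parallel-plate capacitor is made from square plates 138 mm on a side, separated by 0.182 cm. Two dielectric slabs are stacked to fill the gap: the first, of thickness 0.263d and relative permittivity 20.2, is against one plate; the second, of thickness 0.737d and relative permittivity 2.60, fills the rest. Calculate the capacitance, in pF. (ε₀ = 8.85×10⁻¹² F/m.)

A = (138 mm)² = 1.90×10⁻² m².
Stacked slabs ⇒ two capacitors in series, each with the full plate area.
C₁ = κ₁ε₀A/d₁ = 20.2 × 8.85×10⁻¹² × 1.90×10⁻² / 4.79×10⁻⁴ = 7.11×10⁻⁹ F.
C₂ = κ₂ε₀A/d₂ = 2.60 × 8.85×10⁻¹² × 1.90×10⁻² / 1.34×10⁻³ = 3.27×10⁻¹⁰ F.
C = (1/C₁ + 1/C₂)⁻¹ = 3.12×10⁻¹⁰ F.

C ≈ 312 pF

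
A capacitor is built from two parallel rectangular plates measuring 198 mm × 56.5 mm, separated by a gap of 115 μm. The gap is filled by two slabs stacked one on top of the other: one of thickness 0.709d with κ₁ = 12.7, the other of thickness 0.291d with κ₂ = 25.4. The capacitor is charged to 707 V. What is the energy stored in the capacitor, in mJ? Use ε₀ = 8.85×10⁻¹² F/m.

3.20 mJ

A = 198 × 56.5 mm² = 1.12×10⁻² m².
Stacked slabs ⇒ two capacitors in series, each with the full plate area.
C₁ = κ₁ε₀A/d₁ = 12.7 × 8.85×10⁻¹² × 1.12×10⁻² / 8.15×10⁻⁵ = 1.54×10⁻⁸ F.
C₂ = κ₂ε₀A/d₂ = 25.4 × 8.85×10⁻¹² × 1.12×10⁻² / 3.35×10⁻⁵ = 7.51×10⁻⁸ F.
C = (1/C₁ + 1/C₂)⁻¹ = 1.28×10⁻⁸ F.
U = ½CV² = ½ × 1.28×10⁻⁸ × (707)² = 3.20×10⁻³ J.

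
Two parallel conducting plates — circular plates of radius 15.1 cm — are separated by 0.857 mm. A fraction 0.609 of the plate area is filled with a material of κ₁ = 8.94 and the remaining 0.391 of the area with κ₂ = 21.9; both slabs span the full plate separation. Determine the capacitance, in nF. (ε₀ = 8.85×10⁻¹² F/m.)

10.4 nF

A = π(15.1 cm)² = 7.16×10⁻² m².
Side-by-side slabs ⇒ two capacitors in parallel, each spanning the full gap.
C₁ = κ₁ε₀A₁/d = 8.94 × 8.85×10⁻¹² × 4.36×10⁻² / 8.57×10⁻⁴ = 4.03×10⁻⁹ F.
C₂ = κ₂ε₀A₂/d = 21.9 × 8.85×10⁻¹² × 2.80×10⁻² / 8.57×10⁻⁴ = 6.33×10⁻⁹ F.
C = C₁ + C₂ = 1.04×10⁻⁸ F.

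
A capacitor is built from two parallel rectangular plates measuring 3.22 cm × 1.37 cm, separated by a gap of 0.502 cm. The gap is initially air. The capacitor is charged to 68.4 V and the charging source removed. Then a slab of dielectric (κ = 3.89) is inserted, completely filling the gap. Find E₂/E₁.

Isolated ⇒ Q is held fixed.
V₂ = Q/C₂ = V₁/3.89; E = V/d, so E₂/E₁ = (V₂/V₁)(d₁/d₂) = 0.257.

E₂/E₁ ≈ 0.257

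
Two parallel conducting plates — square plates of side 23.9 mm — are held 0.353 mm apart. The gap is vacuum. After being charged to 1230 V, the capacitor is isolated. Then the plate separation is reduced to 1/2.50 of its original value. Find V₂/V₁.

0.400

Isolated ⇒ Q is held fixed.
C₂ = 2.50 C₁ and V = Q/C, so V₂/V₁ = C₁/C₂ = 0.400.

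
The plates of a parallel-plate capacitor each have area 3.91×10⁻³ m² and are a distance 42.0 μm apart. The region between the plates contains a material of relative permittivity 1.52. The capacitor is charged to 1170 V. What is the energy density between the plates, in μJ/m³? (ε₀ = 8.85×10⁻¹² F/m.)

E = V/d = 1170 / 4.20×10⁻⁵ = 2.79×10⁷ V/m.
u = ½κε₀E² = ½ × 1.52 × 8.85×10⁻¹² × (2.79×10⁷)² = 5.22×10³ J/m³.

5.22×10⁹ μJ/m³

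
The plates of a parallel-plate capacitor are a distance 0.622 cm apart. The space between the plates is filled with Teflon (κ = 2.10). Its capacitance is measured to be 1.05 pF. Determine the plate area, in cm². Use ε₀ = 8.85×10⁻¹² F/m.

3.51 cm²

A = Cd/(κε₀) = 1.05×10⁻¹² × 6.22×10⁻³ / (2.10 × 8.85×10⁻¹²) = 3.51×10⁻⁴ m².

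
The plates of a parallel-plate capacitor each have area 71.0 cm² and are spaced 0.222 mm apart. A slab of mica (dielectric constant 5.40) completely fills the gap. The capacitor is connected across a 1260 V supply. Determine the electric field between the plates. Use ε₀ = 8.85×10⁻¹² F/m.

E = V/d = 1260 / 2.22×10⁻⁴ = 5.68×10⁶ V/m.

5.68 MV/m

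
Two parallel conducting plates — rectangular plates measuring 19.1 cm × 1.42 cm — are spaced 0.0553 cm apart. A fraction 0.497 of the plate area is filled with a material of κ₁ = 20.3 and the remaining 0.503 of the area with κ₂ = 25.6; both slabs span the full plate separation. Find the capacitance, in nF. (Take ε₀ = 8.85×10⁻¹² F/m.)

A = 19.1 × 1.42 cm² = 2.71×10⁻³ m².
Side-by-side slabs ⇒ two capacitors in parallel, each spanning the full gap.
C₁ = κ₁ε₀A₁/d = 20.3 × 8.85×10⁻¹² × 1.35×10⁻³ / 5.53×10⁻⁴ = 4.38×10⁻¹⁰ F.
C₂ = κ₂ε₀A₂/d = 25.6 × 8.85×10⁻¹² × 1.36×10⁻³ / 5.53×10⁻⁴ = 5.59×10⁻¹⁰ F.
C = C₁ + C₂ = 9.97×10⁻¹⁰ F.

C ≈ 0.997 nF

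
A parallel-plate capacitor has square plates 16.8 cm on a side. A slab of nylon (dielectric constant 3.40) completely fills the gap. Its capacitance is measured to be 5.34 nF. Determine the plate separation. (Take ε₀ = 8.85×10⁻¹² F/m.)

159 μm

A = (16.8 cm)² = 2.82×10⁻² m².
d = κε₀A/C = 3.40 × 8.85×10⁻¹² × 2.82×10⁻² / 5.34×10⁻⁹ = 1.59×10⁻⁴ m.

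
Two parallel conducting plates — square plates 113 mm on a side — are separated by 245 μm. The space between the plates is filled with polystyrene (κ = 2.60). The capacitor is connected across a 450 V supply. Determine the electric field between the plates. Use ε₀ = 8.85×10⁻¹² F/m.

E = V/d = 450 / 2.45×10⁻⁴ = 1.84×10⁶ V/m.

1.84 MV/m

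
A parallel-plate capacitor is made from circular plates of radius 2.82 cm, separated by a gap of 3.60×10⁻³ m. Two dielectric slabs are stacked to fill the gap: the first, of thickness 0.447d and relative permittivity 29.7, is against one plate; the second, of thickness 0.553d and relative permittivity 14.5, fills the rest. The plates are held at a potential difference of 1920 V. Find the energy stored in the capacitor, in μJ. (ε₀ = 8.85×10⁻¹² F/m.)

213 μJ

A = π(2.82 cm)² = 2.50×10⁻³ m².
Stacked slabs ⇒ two capacitors in series, each with the full plate area.
C₁ = κ₁ε₀A/d₁ = 29.7 × 8.85×10⁻¹² × 2.50×10⁻³ / 1.61×10⁻³ = 4.08×10⁻¹⁰ F.
C₂ = κ₂ε₀A/d₂ = 14.5 × 8.85×10⁻¹² × 2.50×10⁻³ / 1.99×10⁻³ = 1.61×10⁻¹⁰ F.
C = (1/C₁ + 1/C₂)⁻¹ = 1.15×10⁻¹⁰ F.
U = ½CV² = ½ × 1.15×10⁻¹⁰ × (1920)² = 2.13×10⁻⁴ J.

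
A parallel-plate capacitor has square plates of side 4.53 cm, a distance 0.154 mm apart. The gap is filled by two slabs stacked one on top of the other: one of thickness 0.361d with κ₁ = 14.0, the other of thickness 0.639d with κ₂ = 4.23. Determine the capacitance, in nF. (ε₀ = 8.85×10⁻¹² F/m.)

0.667 nF

A = (4.53 cm)² = 2.05×10⁻³ m².
Stacked slabs ⇒ two capacitors in series, each with the full plate area.
C₁ = κ₁ε₀A/d₁ = 14.0 × 8.85×10⁻¹² × 2.05×10⁻³ / 5.56×10⁻⁵ = 4.57×10⁻⁹ F.
C₂ = κ₂ε₀A/d₂ = 4.23 × 8.85×10⁻¹² × 2.05×10⁻³ / 9.84×10⁻⁵ = 7.81×10⁻¹⁰ F.
C = (1/C₁ + 1/C₂)⁻¹ = 6.67×10⁻¹⁰ F.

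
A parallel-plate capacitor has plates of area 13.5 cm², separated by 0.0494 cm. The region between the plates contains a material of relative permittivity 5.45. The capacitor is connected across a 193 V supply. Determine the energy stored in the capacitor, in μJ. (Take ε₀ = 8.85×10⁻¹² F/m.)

U ≈ 2.45 μJ

A = 13.5 cm² = 1.35×10⁻³ m².
C = κε₀A/d = 5.45 × 8.85×10⁻¹² × 1.35×10⁻³ / 4.94×10⁻⁴ = 1.32×10⁻¹⁰ F.
U = ½CV² = ½ × 1.32×10⁻¹⁰ × (193)² = 2.45×10⁻⁶ J.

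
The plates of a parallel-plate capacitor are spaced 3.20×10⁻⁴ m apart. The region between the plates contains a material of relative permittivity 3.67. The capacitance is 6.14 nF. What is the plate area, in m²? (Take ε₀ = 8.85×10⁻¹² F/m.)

0.0605 m²

A = Cd/(κε₀) = 6.14×10⁻⁹ × 3.20×10⁻⁴ / (3.67 × 8.85×10⁻¹²) = 6.05×10⁻² m².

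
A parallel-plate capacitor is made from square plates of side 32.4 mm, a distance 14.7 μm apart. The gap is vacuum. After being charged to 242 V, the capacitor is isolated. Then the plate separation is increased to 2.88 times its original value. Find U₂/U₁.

U₂/U₁ ≈ 2.88

Isolated ⇒ Q is held fixed.
C₂ = 0.347 C₁ and U = Q²/(2C), so U₂/U₁ = C₁/C₂ = 2.88.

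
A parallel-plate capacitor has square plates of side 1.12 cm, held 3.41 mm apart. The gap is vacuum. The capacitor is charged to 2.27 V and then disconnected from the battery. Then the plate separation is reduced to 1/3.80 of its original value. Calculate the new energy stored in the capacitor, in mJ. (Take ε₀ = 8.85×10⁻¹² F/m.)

U ≈ 2.21×10⁻¹⁰ mJ

A = (1.12 cm)² = 1.25×10⁻⁴ m².
Initially C₁ = ε₀A/d = 8.85×10⁻¹² × 1.25×10⁻⁴ / 3.41×10⁻³ = 3.26×10⁻¹³ F.
U₁ = 8.39×10⁻¹³ J.
Isolated ⇒ Q is held fixed. C₂ = 3.80 C₁ and U = Q²/(2C), so U₂/U₁ = C₁/C₂ = 0.263.
U₂ = 0.263 × 8.39×10⁻¹³ = 2.21×10⁻¹³ J.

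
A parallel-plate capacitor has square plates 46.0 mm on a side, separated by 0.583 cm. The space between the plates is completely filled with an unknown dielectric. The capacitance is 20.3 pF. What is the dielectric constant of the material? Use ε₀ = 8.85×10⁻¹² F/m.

A = (46.0 mm)² = 2.12×10⁻³ m².
κ = Cd/(ε₀A) = 2.03×10⁻¹¹ × 5.83×10⁻³ / (8.85×10⁻¹² × 2.12×10⁻³) = 6.32.

6.32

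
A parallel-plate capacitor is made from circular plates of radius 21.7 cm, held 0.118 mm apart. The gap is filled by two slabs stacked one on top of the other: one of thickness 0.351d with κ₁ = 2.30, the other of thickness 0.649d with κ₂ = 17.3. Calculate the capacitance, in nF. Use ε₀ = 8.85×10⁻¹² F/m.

A = π(21.7 cm)² = 0.148 m².
Stacked slabs ⇒ two capacitors in series, each with the full plate area.
C₁ = κ₁ε₀A/d₁ = 2.30 × 8.85×10⁻¹² × 0.148 / 4.14×10⁻⁵ = 7.27×10⁻⁸ F.
C₂ = κ₂ε₀A/d₂ = 17.3 × 8.85×10⁻¹² × 0.148 / 7.66×10⁻⁵ = 2.96×10⁻⁷ F.
C = (1/C₁ + 1/C₂)⁻¹ = 5.84×10⁻⁸ F.

58.4 nF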